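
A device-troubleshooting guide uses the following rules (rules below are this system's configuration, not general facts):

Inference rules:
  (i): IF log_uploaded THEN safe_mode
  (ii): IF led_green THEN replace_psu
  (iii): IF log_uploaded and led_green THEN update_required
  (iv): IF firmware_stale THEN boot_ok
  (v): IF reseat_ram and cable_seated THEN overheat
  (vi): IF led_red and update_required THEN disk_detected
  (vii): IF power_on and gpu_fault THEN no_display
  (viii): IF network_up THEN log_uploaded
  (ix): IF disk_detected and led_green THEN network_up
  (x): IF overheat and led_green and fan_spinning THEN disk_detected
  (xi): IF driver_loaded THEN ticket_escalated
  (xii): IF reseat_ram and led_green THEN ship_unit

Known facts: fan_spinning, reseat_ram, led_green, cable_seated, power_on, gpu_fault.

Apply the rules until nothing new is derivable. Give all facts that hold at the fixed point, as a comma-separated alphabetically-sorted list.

cable_seated, disk_detected, fan_spinning, gpu_fault, led_green, log_uploaded, network_up, no_display, overheat, power_on, replace_psu, reseat_ram, safe_mode, ship_unit, update_required

Round 1: (ii) [IF led_green THEN replace_psu]; (v) [IF reseat_ram and cable_seated THEN overheat]; (vii) [IF power_on and gpu_fault THEN no_display]; (xii) [IF reseat_ram and led_green THEN ship_unit]. Adds replace_psu, overheat, no_display, ship_unit.
Round 2: (x) [IF overheat and led_green and fan_spinning THEN disk_detected]. Adds disk_detected.
Round 3: (ix) [IF disk_detected and led_green THEN network_up]. Adds network_up.
Round 4: (viii) [IF network_up THEN log_uploaded]. Adds log_uploaded.
Round 5: (i) [IF log_uploaded THEN safe_mode]; (iii) [IF log_uploaded and led_green THEN update_required]. Adds safe_mode, update_required.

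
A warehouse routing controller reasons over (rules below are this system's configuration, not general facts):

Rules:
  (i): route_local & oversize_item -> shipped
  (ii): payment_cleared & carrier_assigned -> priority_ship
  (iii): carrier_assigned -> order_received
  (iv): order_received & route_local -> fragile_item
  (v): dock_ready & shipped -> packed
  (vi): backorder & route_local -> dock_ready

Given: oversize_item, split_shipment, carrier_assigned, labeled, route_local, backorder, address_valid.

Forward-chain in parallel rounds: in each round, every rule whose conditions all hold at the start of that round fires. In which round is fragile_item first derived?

2

Round 1 fires (i), (iii), (vi), giving shipped, order_received, dock_ready.
Round 2 fires (iv), (v), giving fragile_item, packed.
fragile_item first appears in round 2.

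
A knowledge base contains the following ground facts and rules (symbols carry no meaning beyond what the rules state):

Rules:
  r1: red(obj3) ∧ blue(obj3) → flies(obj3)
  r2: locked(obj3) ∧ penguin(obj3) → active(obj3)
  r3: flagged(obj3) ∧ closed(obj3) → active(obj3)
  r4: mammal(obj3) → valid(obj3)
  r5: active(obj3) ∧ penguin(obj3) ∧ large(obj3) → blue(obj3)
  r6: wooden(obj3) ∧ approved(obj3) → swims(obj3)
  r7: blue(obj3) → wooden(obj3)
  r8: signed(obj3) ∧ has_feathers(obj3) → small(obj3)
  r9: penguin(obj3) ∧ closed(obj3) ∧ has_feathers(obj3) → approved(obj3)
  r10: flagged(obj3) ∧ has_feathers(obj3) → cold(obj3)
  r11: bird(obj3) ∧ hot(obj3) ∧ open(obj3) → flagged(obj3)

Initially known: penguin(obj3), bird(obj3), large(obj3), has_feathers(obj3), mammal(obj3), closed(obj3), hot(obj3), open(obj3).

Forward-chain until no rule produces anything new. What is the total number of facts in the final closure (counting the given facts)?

16

Round 1 fires r4, r9, r11, giving valid(obj3), approved(obj3), flagged(obj3).
Round 2 fires r3, r10, giving active(obj3), cold(obj3).
Round 3 fires r5, giving blue(obj3).
Round 4 fires r7, giving wooden(obj3).
Round 5 fires r6, giving swims(obj3).
Closure: {active(obj3), approved(obj3), bird(obj3), blue(obj3), closed(obj3), cold(obj3), flagged(obj3), has_feathers(obj3), hot(obj3), large(obj3), mammal(obj3), open(obj3), penguin(obj3), swims(obj3), valid(obj3), wooden(obj3)} — 16 facts.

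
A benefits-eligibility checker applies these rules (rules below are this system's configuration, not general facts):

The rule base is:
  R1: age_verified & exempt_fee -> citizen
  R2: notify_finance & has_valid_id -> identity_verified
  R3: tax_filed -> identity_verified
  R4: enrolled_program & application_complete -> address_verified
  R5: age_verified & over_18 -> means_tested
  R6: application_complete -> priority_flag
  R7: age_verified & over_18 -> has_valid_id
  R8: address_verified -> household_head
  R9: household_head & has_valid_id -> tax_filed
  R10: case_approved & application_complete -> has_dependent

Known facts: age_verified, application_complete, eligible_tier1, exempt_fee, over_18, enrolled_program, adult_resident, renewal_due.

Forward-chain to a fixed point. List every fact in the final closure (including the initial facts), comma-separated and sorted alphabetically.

[1] R1 [age_verified & exempt_fee -> citizen]; R4 [enrolled_program & application_complete -> address_verified]; R5 [age_verified & over_18 -> means_tested]; R6 [application_complete -> priority_flag]; R7 [age_verified & over_18 -> has_valid_id]. ⇒ new: citizen, address_verified, means_tested, priority_flag, has_valid_id.
[2] R8 [address_verified -> household_head]. ⇒ new: household_head.
[3] R9 [household_head & has_valid_id -> tax_filed]. ⇒ new: tax_filed.
[4] R3 [tax_filed -> identity_verified]. ⇒ new: identity_verified.

address_verified, adult_resident, age_verified, application_complete, citizen, eligible_tier1, enrolled_program, exempt_fee, has_valid_id, household_head, identity_verified, means_tested, over_18, priority_flag, renewal_due, tax_filed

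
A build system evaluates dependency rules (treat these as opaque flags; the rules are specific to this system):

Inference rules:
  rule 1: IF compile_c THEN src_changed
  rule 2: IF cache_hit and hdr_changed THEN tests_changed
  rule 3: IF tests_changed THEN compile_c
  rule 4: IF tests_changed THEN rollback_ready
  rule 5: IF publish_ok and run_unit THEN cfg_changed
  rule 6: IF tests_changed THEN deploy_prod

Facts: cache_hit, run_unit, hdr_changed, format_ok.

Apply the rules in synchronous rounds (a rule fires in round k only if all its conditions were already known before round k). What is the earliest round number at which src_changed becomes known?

Round 1 — rule 2, derive tests_changed.
Round 2 — rule 3, rule 4, rule 6, derive compile_c, rollback_ready, deploy_prod.
Round 3 — rule 1, derive src_changed.
src_changed first appears in round 3.

3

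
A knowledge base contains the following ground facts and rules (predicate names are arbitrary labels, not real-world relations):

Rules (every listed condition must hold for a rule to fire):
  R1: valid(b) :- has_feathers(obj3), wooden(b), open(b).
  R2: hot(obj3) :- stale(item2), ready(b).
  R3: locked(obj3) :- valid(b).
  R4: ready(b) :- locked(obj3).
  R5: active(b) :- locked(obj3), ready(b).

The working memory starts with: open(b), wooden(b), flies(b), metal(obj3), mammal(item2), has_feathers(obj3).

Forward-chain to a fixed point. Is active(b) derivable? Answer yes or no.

Round 1: R1 [valid(b) :- has_feathers(obj3), wooden(b), open(b).]. Adds valid(b).
Round 2: R3 [locked(obj3) :- valid(b).]. Adds locked(obj3).
Round 3: R4 [ready(b) :- locked(obj3).]. Adds ready(b).
Round 4: R5 [active(b) :- locked(obj3), ready(b).]. Adds active(b).
active(b) appears in round 4, so it is derivable.

yes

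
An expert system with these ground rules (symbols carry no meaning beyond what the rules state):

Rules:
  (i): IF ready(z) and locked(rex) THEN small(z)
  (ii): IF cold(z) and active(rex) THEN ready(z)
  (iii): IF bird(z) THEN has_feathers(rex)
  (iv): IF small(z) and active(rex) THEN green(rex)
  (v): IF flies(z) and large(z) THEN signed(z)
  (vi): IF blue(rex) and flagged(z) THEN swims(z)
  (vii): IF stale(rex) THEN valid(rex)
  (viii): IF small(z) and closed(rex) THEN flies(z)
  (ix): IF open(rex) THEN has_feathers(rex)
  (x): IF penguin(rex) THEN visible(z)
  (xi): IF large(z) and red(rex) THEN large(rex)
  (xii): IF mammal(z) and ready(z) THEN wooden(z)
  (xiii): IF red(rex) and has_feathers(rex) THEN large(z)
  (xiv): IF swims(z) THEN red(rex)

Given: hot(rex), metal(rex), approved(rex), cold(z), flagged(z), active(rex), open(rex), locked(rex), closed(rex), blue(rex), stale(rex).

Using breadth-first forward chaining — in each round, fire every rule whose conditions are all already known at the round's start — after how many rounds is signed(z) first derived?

4

Round 1: (ii) [IF cold(z) and active(rex) THEN ready(z)]; (vi) [IF blue(rex) and flagged(z) THEN swims(z)]; (vii) [IF stale(rex) THEN valid(rex)]; (ix) [IF open(rex) THEN has_feathers(rex)]. New: ready(z), swims(z), valid(rex), has_feathers(rex).
Round 2: (i) [IF ready(z) and locked(rex) THEN small(z)]; (xiv) [IF swims(z) THEN red(rex)]. New: small(z), red(rex).
Round 3: (iv) [IF small(z) and active(rex) THEN green(rex)]; (viii) [IF small(z) and closed(rex) THEN flies(z)]; (xiii) [IF red(rex) and has_feathers(rex) THEN large(z)]. New: green(rex), flies(z), large(z).
Round 4: (v) [IF flies(z) and large(z) THEN signed(z)]; (xi) [IF large(z) and red(rex) THEN large(rex)]. New: signed(z), large(rex).
signed(z) first appears in round 4.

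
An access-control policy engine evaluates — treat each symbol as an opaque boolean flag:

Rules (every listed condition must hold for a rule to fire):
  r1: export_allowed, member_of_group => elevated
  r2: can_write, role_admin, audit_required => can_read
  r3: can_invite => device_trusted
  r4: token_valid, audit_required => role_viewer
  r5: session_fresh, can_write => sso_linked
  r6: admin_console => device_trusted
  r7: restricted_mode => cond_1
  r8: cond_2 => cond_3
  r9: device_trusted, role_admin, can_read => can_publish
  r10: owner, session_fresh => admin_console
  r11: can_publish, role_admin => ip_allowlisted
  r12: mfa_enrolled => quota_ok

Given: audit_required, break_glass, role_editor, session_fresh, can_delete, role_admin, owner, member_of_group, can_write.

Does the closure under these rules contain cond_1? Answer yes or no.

Round 1: r2 [can_write, role_admin, audit_required => can_read]; r5 [session_fresh, can_write => sso_linked]; r10 [owner, session_fresh => admin_console]. Adds can_read, sso_linked, admin_console.
Round 2: r6 [admin_console => device_trusted]. Adds device_trusted.
Round 3: r9 [device_trusted, role_admin, can_read => can_publish]. Adds can_publish.
Round 4: r11 [can_publish, role_admin => ip_allowlisted]. Adds ip_allowlisted.
Fixed point reached. cond_1 is concluded only by r7; r7 needs restricted_mode (never derived).

no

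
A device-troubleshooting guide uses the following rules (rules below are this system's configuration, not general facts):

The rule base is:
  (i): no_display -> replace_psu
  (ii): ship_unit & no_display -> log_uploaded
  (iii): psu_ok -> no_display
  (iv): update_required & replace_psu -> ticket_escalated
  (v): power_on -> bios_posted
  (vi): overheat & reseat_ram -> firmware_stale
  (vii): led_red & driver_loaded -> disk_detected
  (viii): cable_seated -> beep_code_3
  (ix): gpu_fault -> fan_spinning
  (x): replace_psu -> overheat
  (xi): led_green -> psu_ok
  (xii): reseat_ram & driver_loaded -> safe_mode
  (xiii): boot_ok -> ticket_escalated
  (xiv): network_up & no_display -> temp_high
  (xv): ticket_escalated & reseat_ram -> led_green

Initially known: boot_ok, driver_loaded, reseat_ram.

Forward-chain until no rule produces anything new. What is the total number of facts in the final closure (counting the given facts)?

11

Round 1 fires (xii), (xiii), giving safe_mode, ticket_escalated.
Round 2 fires (xv), giving led_green.
Round 3 fires (xi), giving psu_ok.
Round 4 fires (iii), giving no_display.
Round 5 fires (i), giving replace_psu.
Round 6 fires (x), giving overheat.
Round 7 fires (vi), giving firmware_stale.
Closure: {boot_ok, driver_loaded, firmware_stale, led_green, no_display, overheat, psu_ok, replace_psu, reseat_ram, safe_mode, ticket_escalated} — 11 facts.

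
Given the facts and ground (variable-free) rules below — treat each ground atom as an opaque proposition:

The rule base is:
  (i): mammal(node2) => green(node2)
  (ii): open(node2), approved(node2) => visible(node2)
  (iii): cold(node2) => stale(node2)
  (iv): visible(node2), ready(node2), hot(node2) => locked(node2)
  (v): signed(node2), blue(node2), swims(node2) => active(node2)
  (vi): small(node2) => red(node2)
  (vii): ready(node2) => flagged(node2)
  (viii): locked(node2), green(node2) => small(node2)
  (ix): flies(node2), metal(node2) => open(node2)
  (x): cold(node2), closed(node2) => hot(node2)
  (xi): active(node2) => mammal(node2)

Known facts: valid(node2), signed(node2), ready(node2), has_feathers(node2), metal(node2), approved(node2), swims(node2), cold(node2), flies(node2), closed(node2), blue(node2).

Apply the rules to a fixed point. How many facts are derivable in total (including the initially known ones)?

22

Round 1: (iii) [cold(node2) => stale(node2)]; (v) [signed(node2), blue(node2), swims(node2) => active(node2)]; (vii) [ready(node2) => flagged(node2)]; (ix) [flies(node2), metal(node2) => open(node2)]; (x) [cold(node2), closed(node2) => hot(node2)]. Adds stale(node2), active(node2), flagged(node2), open(node2), hot(node2).
Round 2: (ii) [open(node2), approved(node2) => visible(node2)]; (xi) [active(node2) => mammal(node2)]. Adds visible(node2), mammal(node2).
Round 3: (i) [mammal(node2) => green(node2)]; (iv) [visible(node2), ready(node2), hot(node2) => locked(node2)]. Adds green(node2), locked(node2).
Round 4: (viii) [locked(node2), green(node2) => small(node2)]. Adds small(node2).
Round 5: (vi) [small(node2) => red(node2)]. Adds red(node2).
Closure: {active(node2), approved(node2), blue(node2), closed(node2), cold(node2), flagged(node2), flies(node2), green(node2), has_feathers(node2), hot(node2), locked(node2), mammal(node2), metal(node2), open(node2), ready(node2), red(node2), signed(node2), small(node2), stale(node2), swims(node2), valid(node2), visible(node2)} — 22 facts.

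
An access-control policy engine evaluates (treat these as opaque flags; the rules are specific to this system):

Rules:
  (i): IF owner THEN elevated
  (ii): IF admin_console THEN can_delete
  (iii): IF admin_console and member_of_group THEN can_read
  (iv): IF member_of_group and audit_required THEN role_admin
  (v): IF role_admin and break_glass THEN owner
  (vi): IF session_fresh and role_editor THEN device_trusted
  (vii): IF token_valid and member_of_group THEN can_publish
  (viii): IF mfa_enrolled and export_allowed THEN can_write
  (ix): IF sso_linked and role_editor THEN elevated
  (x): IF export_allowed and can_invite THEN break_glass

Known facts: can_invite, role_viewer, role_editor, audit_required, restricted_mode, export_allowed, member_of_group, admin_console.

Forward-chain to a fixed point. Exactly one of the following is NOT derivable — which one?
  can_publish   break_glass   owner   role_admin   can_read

can_publish

Round 1 fires (ii), (iii), (iv), (x), giving can_delete, can_read, role_admin, break_glass.
Round 2 fires (v), giving owner.
Round 3 fires (i), giving elevated.
Derived: break_glass (round 1), can_read (round 1), owner (round 2), role_admin (round 1). can_publish never appears in any round.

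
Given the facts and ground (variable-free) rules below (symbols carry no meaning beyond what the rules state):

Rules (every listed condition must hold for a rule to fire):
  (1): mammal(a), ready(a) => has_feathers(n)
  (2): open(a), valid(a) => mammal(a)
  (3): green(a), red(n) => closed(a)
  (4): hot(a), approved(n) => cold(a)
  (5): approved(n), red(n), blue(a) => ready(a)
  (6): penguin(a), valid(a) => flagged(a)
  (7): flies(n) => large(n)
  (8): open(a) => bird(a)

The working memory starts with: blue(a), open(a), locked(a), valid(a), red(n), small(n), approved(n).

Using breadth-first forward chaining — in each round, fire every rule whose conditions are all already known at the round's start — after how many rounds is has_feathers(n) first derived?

2

[1] (2) [open(a), valid(a) => mammal(a)]; (5) [approved(n), red(n), blue(a) => ready(a)]; (8) [open(a) => bird(a)]. ⇒ new: mammal(a), ready(a), bird(a).
[2] (1) [mammal(a), ready(a) => has_feathers(n)]. ⇒ new: has_feathers(n).
has_feathers(n) first appears in round 2.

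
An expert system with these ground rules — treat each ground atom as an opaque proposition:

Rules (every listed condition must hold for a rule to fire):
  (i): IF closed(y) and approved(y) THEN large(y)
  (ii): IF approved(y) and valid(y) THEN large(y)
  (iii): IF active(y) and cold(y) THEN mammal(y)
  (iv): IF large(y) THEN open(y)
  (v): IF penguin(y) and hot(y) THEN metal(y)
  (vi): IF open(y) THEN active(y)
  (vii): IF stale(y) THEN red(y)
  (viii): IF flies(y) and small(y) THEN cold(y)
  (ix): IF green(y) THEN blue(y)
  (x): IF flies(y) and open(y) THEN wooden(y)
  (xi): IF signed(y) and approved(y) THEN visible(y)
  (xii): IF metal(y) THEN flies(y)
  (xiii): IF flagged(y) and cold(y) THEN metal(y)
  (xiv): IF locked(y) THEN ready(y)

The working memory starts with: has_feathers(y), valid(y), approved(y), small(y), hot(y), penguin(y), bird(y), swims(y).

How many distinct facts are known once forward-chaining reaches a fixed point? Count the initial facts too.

Round 1: (ii) [IF approved(y) and valid(y) THEN large(y)]; (v) [IF penguin(y) and hot(y) THEN metal(y)]. New: large(y), metal(y).
Round 2: (iv) [IF large(y) THEN open(y)]; (xii) [IF metal(y) THEN flies(y)]. New: open(y), flies(y).
Round 3: (vi) [IF open(y) THEN active(y)]; (viii) [IF flies(y) and small(y) THEN cold(y)]; (x) [IF flies(y) and open(y) THEN wooden(y)]. New: active(y), cold(y), wooden(y).
Round 4: (iii) [IF active(y) and cold(y) THEN mammal(y)]. New: mammal(y).
Closure: {active(y), approved(y), bird(y), cold(y), flies(y), has_feathers(y), hot(y), large(y), mammal(y), metal(y), open(y), penguin(y), small(y), swims(y), valid(y), wooden(y)} — 16 facts.

16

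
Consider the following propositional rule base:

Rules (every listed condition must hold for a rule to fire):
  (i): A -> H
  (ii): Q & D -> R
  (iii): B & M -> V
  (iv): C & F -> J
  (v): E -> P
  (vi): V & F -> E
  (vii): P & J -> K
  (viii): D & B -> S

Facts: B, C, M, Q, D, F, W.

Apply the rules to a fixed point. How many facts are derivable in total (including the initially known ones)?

Round 1: (ii) [Q & D -> R]; (iii) [B & M -> V]; (iv) [C & F -> J]; (viii) [D & B -> S]. New: R, V, J, S.
Round 2: (vi) [V & F -> E]. New: E.
Round 3: (v) [E -> P]. New: P.
Round 4: (vii) [P & J -> K]. New: K.
Closure: {B, C, D, E, F, J, K, M, P, Q, R, S, V, W} — 14 facts.

14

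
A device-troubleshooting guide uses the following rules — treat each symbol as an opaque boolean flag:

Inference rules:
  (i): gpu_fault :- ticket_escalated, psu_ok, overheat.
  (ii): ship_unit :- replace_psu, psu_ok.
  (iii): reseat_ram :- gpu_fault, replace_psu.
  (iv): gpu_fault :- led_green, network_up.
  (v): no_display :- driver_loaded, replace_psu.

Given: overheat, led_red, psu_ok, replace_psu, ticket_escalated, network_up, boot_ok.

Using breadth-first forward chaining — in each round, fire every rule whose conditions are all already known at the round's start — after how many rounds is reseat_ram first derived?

2

[1] (i) [gpu_fault :- ticket_escalated, psu_ok, overheat.]; (ii) [ship_unit :- replace_psu, psu_ok.]. ⇒ new: gpu_fault, ship_unit.
[2] (iii) [reseat_ram :- gpu_fault, replace_psu.]. ⇒ new: reseat_ram.
reseat_ram first appears in round 2.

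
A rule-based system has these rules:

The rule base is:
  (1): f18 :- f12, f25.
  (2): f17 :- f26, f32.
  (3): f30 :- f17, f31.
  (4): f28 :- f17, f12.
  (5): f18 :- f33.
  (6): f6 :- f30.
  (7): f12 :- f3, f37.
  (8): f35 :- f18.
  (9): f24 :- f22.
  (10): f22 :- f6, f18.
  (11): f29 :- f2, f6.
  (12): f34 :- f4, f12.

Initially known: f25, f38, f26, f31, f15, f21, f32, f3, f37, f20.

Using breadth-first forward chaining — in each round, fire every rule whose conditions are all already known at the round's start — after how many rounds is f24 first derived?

[1] (2) [f17 :- f26, f32.]; (7) [f12 :- f3, f37.]. ⇒ new: f17, f12.
[2] (1) [f18 :- f12, f25.]; (3) [f30 :- f17, f31.]; (4) [f28 :- f17, f12.]. ⇒ new: f18, f30, f28.
[3] (6) [f6 :- f30.]; (8) [f35 :- f18.]. ⇒ new: f6, f35.
[4] (10) [f22 :- f6, f18.]. ⇒ new: f22.
[5] (9) [f24 :- f22.]. ⇒ new: f24.
f24 first appears in round 5.

5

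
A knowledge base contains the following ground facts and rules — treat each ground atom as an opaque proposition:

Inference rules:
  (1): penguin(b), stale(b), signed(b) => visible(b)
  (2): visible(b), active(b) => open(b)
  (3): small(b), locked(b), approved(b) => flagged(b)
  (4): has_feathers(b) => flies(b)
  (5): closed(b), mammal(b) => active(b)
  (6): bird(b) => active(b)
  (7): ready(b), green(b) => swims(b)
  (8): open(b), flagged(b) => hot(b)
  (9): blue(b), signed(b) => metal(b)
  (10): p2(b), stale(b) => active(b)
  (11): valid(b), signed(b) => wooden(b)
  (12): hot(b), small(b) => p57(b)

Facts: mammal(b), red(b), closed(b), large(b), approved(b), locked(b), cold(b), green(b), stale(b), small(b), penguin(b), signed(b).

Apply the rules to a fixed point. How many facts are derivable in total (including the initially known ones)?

18

Round 1: (1) [penguin(b), stale(b), signed(b) => visible(b)]; (3) [small(b), locked(b), approved(b) => flagged(b)]; (5) [closed(b), mammal(b) => active(b)]. New: visible(b), flagged(b), active(b).
Round 2: (2) [visible(b), active(b) => open(b)]. New: open(b).
Round 3: (8) [open(b), flagged(b) => hot(b)]. New: hot(b).
Round 4: (12) [hot(b), small(b) => p57(b)]. New: p57(b).
Closure: {active(b), approved(b), closed(b), cold(b), flagged(b), green(b), hot(b), large(b), locked(b), mammal(b), open(b), p57(b), penguin(b), red(b), signed(b), small(b), stale(b), visible(b)} — 18 facts.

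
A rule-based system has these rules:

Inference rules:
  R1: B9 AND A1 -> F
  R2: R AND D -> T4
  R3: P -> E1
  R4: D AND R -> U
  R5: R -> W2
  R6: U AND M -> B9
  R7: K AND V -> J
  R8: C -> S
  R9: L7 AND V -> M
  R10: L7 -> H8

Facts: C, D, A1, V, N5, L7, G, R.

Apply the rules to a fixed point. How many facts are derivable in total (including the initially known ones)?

16

[1] R2 [R AND D -> T4]; R4 [D AND R -> U]; R5 [R -> W2]; R8 [C -> S]; R9 [L7 AND V -> M]; R10 [L7 -> H8]. ⇒ new: T4, U, W2, S, M, H8.
[2] R6 [U AND M -> B9]. ⇒ new: B9.
[3] R1 [B9 AND A1 -> F]. ⇒ new: F.
Closure: {A1, B9, C, D, F, G, H8, L7, M, N5, R, S, T4, U, V, W2} — 16 facts.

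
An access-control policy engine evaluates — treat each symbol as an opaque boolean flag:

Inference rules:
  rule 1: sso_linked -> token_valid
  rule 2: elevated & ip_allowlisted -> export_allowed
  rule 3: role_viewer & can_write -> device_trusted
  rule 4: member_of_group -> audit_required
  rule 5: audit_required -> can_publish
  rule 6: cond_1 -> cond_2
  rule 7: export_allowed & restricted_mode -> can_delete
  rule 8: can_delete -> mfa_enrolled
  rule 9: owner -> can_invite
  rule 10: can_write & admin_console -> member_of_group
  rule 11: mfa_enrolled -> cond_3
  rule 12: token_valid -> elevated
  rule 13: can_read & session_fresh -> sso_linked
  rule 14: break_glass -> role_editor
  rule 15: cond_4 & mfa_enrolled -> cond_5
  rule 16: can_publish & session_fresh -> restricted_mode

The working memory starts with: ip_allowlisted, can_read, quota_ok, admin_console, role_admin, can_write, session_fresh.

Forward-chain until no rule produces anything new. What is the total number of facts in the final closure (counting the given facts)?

[1] rule 10 [can_write & admin_console -> member_of_group]; rule 13 [can_read & session_fresh -> sso_linked]. ⇒ new: member_of_group, sso_linked.
[2] rule 1 [sso_linked -> token_valid]; rule 4 [member_of_group -> audit_required]. ⇒ new: token_valid, audit_required.
[3] rule 5 [audit_required -> can_publish]; rule 12 [token_valid -> elevated]. ⇒ new: can_publish, elevated.
[4] rule 2 [elevated & ip_allowlisted -> export_allowed]; rule 16 [can_publish & session_fresh -> restricted_mode]. ⇒ new: export_allowed, restricted_mode.
[5] rule 7 [export_allowed & restricted_mode -> can_delete]. ⇒ new: can_delete.
[6] rule 8 [can_delete -> mfa_enrolled]. ⇒ new: mfa_enrolled.
[7] rule 11 [mfa_enrolled -> cond_3]. ⇒ new: cond_3.
Closure: {admin_console, audit_required, can_delete, can_publish, can_read, can_write, cond_3, elevated, export_allowed, ip_allowlisted, member_of_group, mfa_enrolled, quota_ok, restricted_mode, role_admin, session_fresh, sso_linked, token_valid} — 18 facts.

18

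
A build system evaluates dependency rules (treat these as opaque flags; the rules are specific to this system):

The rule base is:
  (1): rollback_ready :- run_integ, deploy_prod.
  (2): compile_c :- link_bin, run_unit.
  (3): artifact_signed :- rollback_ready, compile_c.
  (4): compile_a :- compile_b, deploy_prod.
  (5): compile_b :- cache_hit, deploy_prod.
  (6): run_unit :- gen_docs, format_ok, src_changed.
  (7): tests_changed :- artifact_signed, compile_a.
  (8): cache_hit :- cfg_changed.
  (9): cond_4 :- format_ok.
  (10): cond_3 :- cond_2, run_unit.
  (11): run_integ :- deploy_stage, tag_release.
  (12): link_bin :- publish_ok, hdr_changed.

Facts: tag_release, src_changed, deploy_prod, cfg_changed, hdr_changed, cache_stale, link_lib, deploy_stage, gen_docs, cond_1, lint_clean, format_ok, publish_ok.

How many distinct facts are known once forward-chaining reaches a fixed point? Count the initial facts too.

24

[1] (6) [run_unit :- gen_docs, format_ok, src_changed.]; (8) [cache_hit :- cfg_changed.]; (9) [cond_4 :- format_ok.]; (11) [run_integ :- deploy_stage, tag_release.]; (12) [link_bin :- publish_ok, hdr_changed.]. ⇒ new: run_unit, cache_hit, cond_4, run_integ, link_bin.
[2] (1) [rollback_ready :- run_integ, deploy_prod.]; (2) [compile_c :- link_bin, run_unit.]; (5) [compile_b :- cache_hit, deploy_prod.]. ⇒ new: rollback_ready, compile_c, compile_b.
[3] (3) [artifact_signed :- rollback_ready, compile_c.]; (4) [compile_a :- compile_b, deploy_prod.]. ⇒ new: artifact_signed, compile_a.
[4] (7) [tests_changed :- artifact_signed, compile_a.]. ⇒ new: tests_changed.
Closure: {artifact_signed, cache_hit, cache_stale, cfg_changed, compile_a, compile_b, compile_c, cond_1, cond_4, deploy_prod, deploy_stage, format_ok, gen_docs, hdr_changed, link_bin, link_lib, lint_clean, publish_ok, rollback_ready, run_integ, run_unit, src_changed, tag_release, tests_changed} — 24 facts.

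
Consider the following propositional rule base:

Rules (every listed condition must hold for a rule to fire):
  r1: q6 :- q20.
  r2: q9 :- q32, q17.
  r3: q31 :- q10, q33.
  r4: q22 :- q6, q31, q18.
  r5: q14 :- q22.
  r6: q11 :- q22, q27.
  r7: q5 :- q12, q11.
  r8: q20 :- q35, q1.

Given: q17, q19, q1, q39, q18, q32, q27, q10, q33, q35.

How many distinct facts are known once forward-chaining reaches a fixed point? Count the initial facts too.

Round 1: r2 [q9 :- q32, q17.]; r3 [q31 :- q10, q33.]; r8 [q20 :- q35, q1.]. Adds q9, q31, q20.
Round 2: r1 [q6 :- q20.]. Adds q6.
Round 3: r4 [q22 :- q6, q31, q18.]. Adds q22.
Round 4: r5 [q14 :- q22.]; r6 [q11 :- q22, q27.]. Adds q14, q11.
Closure: {q1, q10, q11, q14, q17, q18, q19, q20, q22, q27, q31, q32, q33, q35, q39, q6, q9} — 17 facts.

17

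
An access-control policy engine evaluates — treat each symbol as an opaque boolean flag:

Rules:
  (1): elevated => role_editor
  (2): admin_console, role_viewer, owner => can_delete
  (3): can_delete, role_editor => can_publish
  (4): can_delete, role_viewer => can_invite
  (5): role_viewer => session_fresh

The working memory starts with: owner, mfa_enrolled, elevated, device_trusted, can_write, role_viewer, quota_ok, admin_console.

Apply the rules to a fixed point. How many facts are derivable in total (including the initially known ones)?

13

Round 1 fires (1), (2), (5), giving role_editor, can_delete, session_fresh.
Round 2 fires (3), (4), giving can_publish, can_invite.
Closure: {admin_console, can_delete, can_invite, can_publish, can_write, device_trusted, elevated, mfa_enrolled, owner, quota_ok, role_editor, role_viewer, session_fresh} — 13 facts.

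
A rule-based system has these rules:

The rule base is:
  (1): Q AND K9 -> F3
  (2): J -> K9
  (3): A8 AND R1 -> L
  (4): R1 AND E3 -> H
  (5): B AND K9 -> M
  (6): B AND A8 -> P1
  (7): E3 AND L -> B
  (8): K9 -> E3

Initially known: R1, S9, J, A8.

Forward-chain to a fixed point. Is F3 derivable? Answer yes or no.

no

[1] (2) [J -> K9]; (3) [A8 AND R1 -> L]. ⇒ new: K9, L.
[2] (8) [K9 -> E3]. ⇒ new: E3.
[3] (4) [R1 AND E3 -> H]; (7) [E3 AND L -> B]. ⇒ new: H, B.
[4] (5) [B AND K9 -> M]; (6) [B AND A8 -> P1]. ⇒ new: M, P1.
Fixed point reached. F3 is concluded only by (1); (1) needs Q (never derived).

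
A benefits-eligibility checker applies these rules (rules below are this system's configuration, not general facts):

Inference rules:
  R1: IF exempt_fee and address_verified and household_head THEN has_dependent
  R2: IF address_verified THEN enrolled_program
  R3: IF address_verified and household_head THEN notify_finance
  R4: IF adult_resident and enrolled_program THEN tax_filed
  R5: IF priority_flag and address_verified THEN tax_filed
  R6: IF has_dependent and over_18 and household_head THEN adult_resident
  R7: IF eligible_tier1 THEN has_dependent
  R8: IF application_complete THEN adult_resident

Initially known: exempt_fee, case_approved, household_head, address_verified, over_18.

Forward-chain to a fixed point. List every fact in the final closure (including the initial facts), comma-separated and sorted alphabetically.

address_verified, adult_resident, case_approved, enrolled_program, exempt_fee, has_dependent, household_head, notify_finance, over_18, tax_filed

Round 1: R1 [IF exempt_fee and address_verified and household_head THEN has_dependent]; R2 [IF address_verified THEN enrolled_program]; R3 [IF address_verified and household_head THEN notify_finance]. Adds has_dependent, enrolled_program, notify_finance.
Round 2: R6 [IF has_dependent and over_18 and household_head THEN adult_resident]. Adds adult_resident.
Round 3: R4 [IF adult_resident and enrolled_program THEN tax_filed]. Adds tax_filed.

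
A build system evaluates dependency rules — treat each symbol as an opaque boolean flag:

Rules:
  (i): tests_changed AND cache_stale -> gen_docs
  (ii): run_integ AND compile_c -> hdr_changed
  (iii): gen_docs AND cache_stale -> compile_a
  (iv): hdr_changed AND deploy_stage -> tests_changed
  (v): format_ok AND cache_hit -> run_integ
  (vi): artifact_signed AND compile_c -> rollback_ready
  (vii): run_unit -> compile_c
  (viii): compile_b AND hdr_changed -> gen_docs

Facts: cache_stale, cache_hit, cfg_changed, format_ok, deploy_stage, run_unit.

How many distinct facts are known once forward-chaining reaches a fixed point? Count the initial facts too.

Round 1 — (v), (vii), derive run_integ, compile_c.
Round 2 — (ii), derive hdr_changed.
Round 3 — (iv), derive tests_changed.
Round 4 — (i), derive gen_docs.
Round 5 — (iii), derive compile_a.
Closure: {cache_hit, cache_stale, cfg_changed, compile_a, compile_c, deploy_stage, format_ok, gen_docs, hdr_changed, run_integ, run_unit, tests_changed} — 12 facts.

12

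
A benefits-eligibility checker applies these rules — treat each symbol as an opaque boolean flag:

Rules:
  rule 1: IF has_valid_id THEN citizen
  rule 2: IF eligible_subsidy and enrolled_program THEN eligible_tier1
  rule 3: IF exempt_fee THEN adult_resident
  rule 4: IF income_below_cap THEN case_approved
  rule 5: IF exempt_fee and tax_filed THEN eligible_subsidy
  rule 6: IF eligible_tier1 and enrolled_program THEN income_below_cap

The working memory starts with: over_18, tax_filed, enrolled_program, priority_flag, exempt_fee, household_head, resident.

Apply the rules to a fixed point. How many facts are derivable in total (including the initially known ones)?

12

Round 1 — rule 3, rule 5, derive adult_resident, eligible_subsidy.
Round 2 — rule 2, derive eligible_tier1.
Round 3 — rule 6, derive income_below_cap.
Round 4 — rule 4, derive case_approved.
Closure: {adult_resident, case_approved, eligible_subsidy, eligible_tier1, enrolled_program, exempt_fee, household_head, income_below_cap, over_18, priority_flag, resident, tax_filed} — 12 facts.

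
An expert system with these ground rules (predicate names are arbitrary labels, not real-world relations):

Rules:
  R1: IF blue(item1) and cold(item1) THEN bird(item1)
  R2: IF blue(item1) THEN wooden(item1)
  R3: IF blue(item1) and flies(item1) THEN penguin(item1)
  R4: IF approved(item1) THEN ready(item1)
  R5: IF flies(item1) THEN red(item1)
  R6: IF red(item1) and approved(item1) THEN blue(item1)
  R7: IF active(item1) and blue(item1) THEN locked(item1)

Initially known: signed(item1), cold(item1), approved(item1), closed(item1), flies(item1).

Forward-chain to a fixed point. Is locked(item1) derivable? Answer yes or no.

Round 1: R4 [IF approved(item1) THEN ready(item1)]; R5 [IF flies(item1) THEN red(item1)]. Adds ready(item1), red(item1).
Round 2: R6 [IF red(item1) and approved(item1) THEN blue(item1)]. Adds blue(item1).
Round 3: R1 [IF blue(item1) and cold(item1) THEN bird(item1)]; R2 [IF blue(item1) THEN wooden(item1)]; R3 [IF blue(item1) and flies(item1) THEN penguin(item1)]. Adds bird(item1), wooden(item1), penguin(item1).
Fixed point reached. locked(item1) is concluded only by R7; R7 needs active(item1) (never derived).

no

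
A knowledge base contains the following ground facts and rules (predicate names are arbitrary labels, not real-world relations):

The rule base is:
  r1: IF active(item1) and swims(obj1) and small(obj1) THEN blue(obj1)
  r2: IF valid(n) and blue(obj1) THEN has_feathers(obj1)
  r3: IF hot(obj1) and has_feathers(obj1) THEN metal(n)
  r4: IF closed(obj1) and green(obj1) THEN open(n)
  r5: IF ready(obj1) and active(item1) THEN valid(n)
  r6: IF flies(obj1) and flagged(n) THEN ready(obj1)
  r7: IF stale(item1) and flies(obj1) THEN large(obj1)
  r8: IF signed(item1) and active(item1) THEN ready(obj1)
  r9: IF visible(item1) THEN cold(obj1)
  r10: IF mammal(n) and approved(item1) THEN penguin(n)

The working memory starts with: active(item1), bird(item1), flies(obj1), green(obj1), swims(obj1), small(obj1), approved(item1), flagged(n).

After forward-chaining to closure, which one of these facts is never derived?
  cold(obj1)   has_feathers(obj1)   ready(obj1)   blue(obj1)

cold(obj1)

Round 1 fires r1, r6, giving blue(obj1), ready(obj1).
Round 2 fires r5, giving valid(n).
Round 3 fires r2, giving has_feathers(obj1).
Derived: has_feathers(obj1) (round 3), blue(obj1) (round 1), ready(obj1) (round 1). cold(obj1) never appears in any round.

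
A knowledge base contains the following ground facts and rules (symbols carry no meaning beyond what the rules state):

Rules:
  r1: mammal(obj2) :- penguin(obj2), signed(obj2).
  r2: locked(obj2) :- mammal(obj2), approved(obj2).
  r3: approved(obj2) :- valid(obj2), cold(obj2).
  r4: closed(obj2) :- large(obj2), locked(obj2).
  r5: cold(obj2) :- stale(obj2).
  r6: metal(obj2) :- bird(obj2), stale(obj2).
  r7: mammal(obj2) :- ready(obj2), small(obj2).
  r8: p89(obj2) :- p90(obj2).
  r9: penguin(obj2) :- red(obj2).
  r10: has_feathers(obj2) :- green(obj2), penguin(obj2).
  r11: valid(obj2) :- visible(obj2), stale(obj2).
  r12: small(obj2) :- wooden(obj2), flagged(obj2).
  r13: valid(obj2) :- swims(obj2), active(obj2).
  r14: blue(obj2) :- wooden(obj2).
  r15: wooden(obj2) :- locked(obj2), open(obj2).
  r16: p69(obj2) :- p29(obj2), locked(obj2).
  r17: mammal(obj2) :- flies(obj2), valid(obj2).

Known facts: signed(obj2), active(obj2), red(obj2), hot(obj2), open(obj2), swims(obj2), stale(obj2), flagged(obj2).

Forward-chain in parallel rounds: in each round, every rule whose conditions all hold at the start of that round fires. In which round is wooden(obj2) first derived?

4

[1] r5 [cold(obj2) :- stale(obj2).]; r9 [penguin(obj2) :- red(obj2).]; r13 [valid(obj2) :- swims(obj2), active(obj2).]. ⇒ new: cold(obj2), penguin(obj2), valid(obj2).
[2] r1 [mammal(obj2) :- penguin(obj2), signed(obj2).]; r3 [approved(obj2) :- valid(obj2), cold(obj2).]. ⇒ new: mammal(obj2), approved(obj2).
[3] r2 [locked(obj2) :- mammal(obj2), approved(obj2).]. ⇒ new: locked(obj2).
[4] r15 [wooden(obj2) :- locked(obj2), open(obj2).]. ⇒ new: wooden(obj2).
wooden(obj2) first appears in round 4.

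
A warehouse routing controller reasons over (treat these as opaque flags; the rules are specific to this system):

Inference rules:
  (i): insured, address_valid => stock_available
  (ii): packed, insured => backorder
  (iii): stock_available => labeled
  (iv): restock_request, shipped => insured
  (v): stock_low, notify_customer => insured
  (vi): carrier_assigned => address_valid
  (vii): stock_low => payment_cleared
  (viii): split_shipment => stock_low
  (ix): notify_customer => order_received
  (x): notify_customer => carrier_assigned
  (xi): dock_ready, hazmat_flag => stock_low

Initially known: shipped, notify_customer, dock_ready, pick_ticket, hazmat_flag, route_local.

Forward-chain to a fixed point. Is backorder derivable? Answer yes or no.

no

Round 1: (ix) [notify_customer => order_received]; (x) [notify_customer => carrier_assigned]; (xi) [dock_ready, hazmat_flag => stock_low]. Adds order_received, carrier_assigned, stock_low.
Round 2: (v) [stock_low, notify_customer => insured]; (vi) [carrier_assigned => address_valid]; (vii) [stock_low => payment_cleared]. Adds insured, address_valid, payment_cleared.
Round 3: (i) [insured, address_valid => stock_available]. Adds stock_available.
Round 4: (iii) [stock_available => labeled]. Adds labeled.
Fixed point reached. backorder is concluded only by (ii); (ii) needs packed (never derived).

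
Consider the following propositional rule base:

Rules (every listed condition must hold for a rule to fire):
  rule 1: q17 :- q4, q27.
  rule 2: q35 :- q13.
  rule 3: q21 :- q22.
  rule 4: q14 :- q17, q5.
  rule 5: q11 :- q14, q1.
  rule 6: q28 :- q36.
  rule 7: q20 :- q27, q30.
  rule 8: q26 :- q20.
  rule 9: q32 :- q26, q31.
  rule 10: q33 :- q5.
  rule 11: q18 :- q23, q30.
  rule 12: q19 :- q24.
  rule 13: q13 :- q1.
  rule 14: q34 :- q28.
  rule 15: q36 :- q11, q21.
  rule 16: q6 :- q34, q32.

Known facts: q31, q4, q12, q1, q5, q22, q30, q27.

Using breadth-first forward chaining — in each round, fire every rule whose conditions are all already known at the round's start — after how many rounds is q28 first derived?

Round 1 fires rule 1, rule 3, rule 7, rule 10, rule 13, giving q17, q21, q20, q33, q13.
Round 2 fires rule 2, rule 4, rule 8, giving q35, q14, q26.
Round 3 fires rule 5, rule 9, giving q11, q32.
Round 4 fires rule 15, giving q36.
Round 5 fires rule 6, giving q28.
q28 first appears in round 5.

5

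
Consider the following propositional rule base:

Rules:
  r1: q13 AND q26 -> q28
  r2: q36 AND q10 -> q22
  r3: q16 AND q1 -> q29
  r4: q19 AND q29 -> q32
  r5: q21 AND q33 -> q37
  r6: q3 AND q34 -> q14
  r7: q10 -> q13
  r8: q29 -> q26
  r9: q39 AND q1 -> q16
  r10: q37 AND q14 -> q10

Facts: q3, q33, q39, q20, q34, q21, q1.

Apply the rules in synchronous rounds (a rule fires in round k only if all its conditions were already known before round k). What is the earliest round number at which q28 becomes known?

Round 1 — r5, r6, r9, derive q37, q14, q16.
Round 2 — r3, r10, derive q29, q10.
Round 3 — r7, r8, derive q13, q26.
Round 4 — r1, derive q28.
q28 first appears in round 4.

4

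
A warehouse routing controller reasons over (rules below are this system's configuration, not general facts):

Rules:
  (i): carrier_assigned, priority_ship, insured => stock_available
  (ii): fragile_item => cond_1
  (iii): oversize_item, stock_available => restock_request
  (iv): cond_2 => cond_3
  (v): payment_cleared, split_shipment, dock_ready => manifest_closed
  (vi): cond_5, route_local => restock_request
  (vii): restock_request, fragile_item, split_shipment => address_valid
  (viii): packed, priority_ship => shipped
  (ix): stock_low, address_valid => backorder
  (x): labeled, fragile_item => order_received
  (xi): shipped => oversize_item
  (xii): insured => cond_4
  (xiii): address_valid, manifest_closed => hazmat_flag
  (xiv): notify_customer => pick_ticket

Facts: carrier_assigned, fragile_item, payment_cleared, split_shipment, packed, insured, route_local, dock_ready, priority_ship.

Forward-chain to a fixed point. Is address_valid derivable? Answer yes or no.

yes

Round 1 fires (i), (ii), (v), (viii), (xii), giving stock_available, cond_1, manifest_closed, shipped, cond_4.
Round 2 fires (xi), giving oversize_item.
Round 3 fires (iii), giving restock_request.
Round 4 fires (vii), giving address_valid.
Round 5 fires (xiii), giving hazmat_flag.
address_valid appears in round 4, so it is derivable.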